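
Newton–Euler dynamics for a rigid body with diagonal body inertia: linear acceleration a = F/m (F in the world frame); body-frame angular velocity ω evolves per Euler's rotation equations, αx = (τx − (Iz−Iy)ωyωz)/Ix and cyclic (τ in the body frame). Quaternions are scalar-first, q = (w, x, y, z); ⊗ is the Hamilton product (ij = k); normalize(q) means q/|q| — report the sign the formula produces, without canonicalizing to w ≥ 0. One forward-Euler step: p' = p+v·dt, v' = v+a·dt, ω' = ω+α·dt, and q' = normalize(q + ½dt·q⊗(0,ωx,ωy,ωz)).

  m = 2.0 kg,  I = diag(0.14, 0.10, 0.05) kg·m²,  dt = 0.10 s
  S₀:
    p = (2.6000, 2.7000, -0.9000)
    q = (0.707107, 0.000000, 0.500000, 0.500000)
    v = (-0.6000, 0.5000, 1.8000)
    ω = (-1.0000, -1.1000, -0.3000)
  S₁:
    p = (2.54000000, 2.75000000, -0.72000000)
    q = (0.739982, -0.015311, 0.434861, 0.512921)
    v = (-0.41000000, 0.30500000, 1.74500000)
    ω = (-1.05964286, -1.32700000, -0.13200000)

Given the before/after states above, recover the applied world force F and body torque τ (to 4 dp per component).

ω₁ − ω₀ = (-0.05964286, -0.22700000, 0.16800000)
gyro term ω₀×Iω₀ = (-0.0165, 0.0270, -0.0440)
applied torque τ = (-0.1000, -0.2000, 0.0400)
Δv = v₁−v₀ = (0.19000000, -0.19500000, -0.05500000)
applied force F = (3.8000, -3.9000, -1.1000)

F = (3.8000, -3.9000, -1.1000)
τ = (-0.1000, -0.2000, 0.0400)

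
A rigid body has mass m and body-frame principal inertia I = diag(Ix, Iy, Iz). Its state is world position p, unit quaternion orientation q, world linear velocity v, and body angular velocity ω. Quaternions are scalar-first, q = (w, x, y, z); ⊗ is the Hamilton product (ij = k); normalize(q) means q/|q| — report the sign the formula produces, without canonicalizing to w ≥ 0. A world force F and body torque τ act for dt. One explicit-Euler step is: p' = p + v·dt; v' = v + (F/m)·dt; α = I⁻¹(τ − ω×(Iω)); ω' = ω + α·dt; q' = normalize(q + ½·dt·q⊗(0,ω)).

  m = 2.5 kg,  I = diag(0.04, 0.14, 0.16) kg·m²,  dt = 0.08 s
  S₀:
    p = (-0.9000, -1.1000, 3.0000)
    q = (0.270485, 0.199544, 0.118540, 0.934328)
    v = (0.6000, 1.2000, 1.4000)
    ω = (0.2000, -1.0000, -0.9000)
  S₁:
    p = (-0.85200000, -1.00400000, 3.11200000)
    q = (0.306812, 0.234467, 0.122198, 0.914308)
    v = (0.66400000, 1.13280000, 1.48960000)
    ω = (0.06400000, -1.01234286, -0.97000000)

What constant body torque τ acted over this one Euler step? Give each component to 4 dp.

τ = (-0.0500, 0.0000, -0.1600)

Δω = ω₁−ω₀ = (-0.13600000, -0.01234286, -0.07000000)
gyro term ω₀×Iω₀ = (0.0180, 0.0216, -0.0200)
applied torque τ = (-0.0500, 0.0000, -0.1600)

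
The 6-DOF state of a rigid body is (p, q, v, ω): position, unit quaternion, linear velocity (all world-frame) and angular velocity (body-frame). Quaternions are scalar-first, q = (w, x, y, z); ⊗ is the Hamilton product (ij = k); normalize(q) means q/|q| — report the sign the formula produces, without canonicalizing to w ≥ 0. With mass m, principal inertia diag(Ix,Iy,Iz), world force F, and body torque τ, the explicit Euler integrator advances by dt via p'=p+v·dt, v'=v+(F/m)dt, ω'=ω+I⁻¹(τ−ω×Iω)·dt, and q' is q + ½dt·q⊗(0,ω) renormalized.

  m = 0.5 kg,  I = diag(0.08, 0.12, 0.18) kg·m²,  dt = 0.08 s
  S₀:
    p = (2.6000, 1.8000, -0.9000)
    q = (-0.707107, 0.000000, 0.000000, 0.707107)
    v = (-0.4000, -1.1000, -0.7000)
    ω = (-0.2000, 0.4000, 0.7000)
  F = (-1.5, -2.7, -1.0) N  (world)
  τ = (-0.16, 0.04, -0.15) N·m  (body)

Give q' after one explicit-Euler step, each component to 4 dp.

q' = (-0.7265, -0.0057, -0.0170, 0.6869)

2q̇ = q⊗(0,ω) = (-0.4949749, -0.1414214, -0.4242642, -0.4949749)
updated quaternion q' = (-0.7265, -0.0057, -0.0170, 0.6869)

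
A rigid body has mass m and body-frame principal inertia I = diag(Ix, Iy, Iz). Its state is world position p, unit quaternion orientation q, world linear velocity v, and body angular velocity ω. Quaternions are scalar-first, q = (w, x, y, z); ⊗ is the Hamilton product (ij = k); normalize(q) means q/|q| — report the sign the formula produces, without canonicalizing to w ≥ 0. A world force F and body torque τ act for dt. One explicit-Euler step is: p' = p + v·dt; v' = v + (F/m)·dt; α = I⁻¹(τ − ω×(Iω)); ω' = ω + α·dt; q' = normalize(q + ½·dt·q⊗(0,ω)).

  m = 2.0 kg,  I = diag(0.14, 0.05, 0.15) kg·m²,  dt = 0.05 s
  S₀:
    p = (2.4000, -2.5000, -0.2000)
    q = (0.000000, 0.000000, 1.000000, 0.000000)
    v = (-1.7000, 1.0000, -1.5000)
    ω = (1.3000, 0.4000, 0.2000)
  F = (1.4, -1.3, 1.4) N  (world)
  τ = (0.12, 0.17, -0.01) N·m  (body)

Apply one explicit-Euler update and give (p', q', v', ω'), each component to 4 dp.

p' = (2.3150, -2.4500, -0.2750)
q' = (-0.0100, 0.0050, 0.9994, -0.0325)
v' = (-1.6650, 0.9675, -1.4650)
ω' = (1.3400, 0.5726, 0.2123)

α = I⁻¹(τ − ω×Iω) = (0.8000, 3.4520, 0.2453)
new body rate ω' = (1.3400, 0.5726, 0.2123)
2q̇ = q⊗(0,ω) = (-0.4000000, 0.2000000, 0.0000000, -1.3000000)
q' = normalize(q + ½dt·q⊗(0,ω)) = (-0.0100, 0.0050, 0.9994, -0.0325)
linear accel F/m = (0.7000, -0.6500, 0.7000)
p' = p + v·dt = (2.3150, -2.4500, -0.2750)
new velocity v' = (-1.6650, 0.9675, -1.4650)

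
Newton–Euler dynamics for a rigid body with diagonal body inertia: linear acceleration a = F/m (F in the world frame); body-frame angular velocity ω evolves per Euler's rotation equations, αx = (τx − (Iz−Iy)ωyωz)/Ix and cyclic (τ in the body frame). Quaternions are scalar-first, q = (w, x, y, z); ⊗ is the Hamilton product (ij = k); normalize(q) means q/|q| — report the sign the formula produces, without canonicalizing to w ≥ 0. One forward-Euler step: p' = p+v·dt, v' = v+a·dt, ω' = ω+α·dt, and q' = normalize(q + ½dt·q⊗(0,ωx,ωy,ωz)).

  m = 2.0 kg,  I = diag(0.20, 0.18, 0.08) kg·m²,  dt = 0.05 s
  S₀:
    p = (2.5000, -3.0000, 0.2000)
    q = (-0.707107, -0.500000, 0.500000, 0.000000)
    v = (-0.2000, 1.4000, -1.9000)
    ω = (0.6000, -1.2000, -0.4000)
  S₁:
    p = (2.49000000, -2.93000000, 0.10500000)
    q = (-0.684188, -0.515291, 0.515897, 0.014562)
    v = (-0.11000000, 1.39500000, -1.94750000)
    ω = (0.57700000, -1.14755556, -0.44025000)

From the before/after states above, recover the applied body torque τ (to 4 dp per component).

τ = (-0.1400, 0.1600, -0.0500)

rate change Δω = (-0.02300000, 0.05244444, -0.04025000)
τ = I·(Δω/dt) + ω₀×(Iω₀) = (-0.1400, 0.1600, -0.0500)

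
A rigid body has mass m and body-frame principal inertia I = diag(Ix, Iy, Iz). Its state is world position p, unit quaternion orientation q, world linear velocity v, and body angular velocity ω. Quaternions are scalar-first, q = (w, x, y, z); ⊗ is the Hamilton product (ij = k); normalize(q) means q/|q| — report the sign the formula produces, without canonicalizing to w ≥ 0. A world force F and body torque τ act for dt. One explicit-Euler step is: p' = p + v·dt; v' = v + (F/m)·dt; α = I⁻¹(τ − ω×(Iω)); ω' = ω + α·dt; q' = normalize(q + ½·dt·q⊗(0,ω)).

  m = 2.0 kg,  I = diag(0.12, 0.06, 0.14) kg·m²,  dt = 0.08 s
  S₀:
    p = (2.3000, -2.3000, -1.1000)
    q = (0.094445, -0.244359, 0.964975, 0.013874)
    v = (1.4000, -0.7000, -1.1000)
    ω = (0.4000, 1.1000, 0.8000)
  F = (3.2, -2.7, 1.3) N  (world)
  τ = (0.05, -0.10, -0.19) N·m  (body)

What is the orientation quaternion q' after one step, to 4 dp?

q' = (0.0554, -0.2122, 0.9756, -0.0093)

2q̇ = q⊗(0,ω) = (-0.9748281, 0.7944966, 0.3049263, -0.5792289)
q' = normalize(q + ½dt·q⊗(0,ω)) = (0.0554, -0.2122, 0.9756, -0.0093)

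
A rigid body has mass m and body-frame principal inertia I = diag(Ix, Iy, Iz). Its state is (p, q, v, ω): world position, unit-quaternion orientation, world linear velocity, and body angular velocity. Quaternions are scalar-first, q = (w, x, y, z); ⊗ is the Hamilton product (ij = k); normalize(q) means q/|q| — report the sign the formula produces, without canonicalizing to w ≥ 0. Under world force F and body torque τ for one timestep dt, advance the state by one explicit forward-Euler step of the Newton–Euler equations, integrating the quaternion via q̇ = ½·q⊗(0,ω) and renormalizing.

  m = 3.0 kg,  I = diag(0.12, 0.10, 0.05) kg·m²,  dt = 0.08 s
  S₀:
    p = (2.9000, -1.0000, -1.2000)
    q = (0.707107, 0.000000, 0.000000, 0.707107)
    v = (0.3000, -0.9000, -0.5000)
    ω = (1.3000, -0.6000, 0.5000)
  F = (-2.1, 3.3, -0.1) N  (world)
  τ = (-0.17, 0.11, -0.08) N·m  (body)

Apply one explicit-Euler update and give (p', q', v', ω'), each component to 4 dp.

p' = (2.9240, -1.0720, -1.2400)
q' = (0.6917, 0.0536, 0.0198, 0.7199)
v' = (0.2440, -0.8120, -0.5027)
ω' = (1.1767, -0.5484, 0.3470)

p + v·dt = (2.9240, -1.0720, -1.2400)
v + (F/m)dt = (0.2440, -0.8120, -0.5027)
gyro term ω×Iω = (0.0150, 0.0455, 0.0156)
angular accel α = (-1.5417, 0.6450, -1.9120)
new body rate ω' = (1.1767, -0.5484, 0.3470)
2q̇ = q⊗(0,ω) = (-0.3535535, 1.3435033, 0.4949749, 0.3535535)
q' = normalize(q + ½dt·q⊗(0,ω)) = (0.6917, 0.0536, 0.0198, 0.7199)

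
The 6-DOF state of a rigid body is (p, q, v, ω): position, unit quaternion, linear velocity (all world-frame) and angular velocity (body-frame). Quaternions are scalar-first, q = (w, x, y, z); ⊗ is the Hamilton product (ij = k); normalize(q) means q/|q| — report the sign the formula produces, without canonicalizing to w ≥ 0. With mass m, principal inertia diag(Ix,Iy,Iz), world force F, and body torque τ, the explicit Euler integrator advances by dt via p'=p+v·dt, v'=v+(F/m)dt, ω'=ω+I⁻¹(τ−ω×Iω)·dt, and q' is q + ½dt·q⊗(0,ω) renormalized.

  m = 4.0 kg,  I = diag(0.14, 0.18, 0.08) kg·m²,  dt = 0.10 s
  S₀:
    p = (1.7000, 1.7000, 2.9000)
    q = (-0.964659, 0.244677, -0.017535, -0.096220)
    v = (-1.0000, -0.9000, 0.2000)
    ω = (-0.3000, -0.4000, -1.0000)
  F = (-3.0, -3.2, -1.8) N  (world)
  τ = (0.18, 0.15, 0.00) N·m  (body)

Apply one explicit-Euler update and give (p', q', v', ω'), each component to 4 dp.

a = F/m = (-0.7500, -0.8000, -0.4500)
p + v·dt = (1.6000, 1.6100, 2.9200)
v' = v + a·dt = (-1.0750, -0.9800, 0.1550)
angular accel α = (1.5714, 0.7333, -0.0600)
ω + α·dt = (-0.1429, -0.3267, -1.0060)
Hamilton product q⊗(0,ω) = (-0.0298309, 0.2684447, 0.6594066, 0.8615277)
q' = normalize(q + ½dt·q⊗(0,ω)) = (-0.9646, 0.2577, 0.0154, -0.0531)

p' = (1.6000, 1.6100, 2.9200)
q' = (-0.9646, 0.2577, 0.0154, -0.0531)
v' = (-1.0750, -0.9800, 0.1550)
ω' = (-0.1429, -0.3267, -1.0060)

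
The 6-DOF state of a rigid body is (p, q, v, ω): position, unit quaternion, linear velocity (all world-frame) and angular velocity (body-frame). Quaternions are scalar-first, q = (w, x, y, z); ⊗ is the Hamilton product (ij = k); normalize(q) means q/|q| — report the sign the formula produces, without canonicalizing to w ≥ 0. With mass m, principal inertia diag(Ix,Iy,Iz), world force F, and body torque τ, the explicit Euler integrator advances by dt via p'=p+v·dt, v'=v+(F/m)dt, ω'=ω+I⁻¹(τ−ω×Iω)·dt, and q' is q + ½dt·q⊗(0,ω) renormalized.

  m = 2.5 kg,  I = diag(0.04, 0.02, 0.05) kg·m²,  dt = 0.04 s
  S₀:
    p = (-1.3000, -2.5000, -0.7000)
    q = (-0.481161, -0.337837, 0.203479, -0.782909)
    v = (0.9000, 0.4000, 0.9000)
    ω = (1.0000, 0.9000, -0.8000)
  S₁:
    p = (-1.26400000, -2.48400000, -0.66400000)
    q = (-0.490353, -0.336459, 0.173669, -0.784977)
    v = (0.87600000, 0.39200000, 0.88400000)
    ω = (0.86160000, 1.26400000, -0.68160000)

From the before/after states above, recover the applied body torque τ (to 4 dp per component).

ω₁ − ω₀ = (-0.13840000, 0.36400000, 0.11840000)
ω₀×(Iω₀) = (-0.0216, 0.0080, -0.0180)
τ = I·(Δω/dt) + ω₀×(Iω₀) = (-0.1600, 0.1900, 0.1300)

τ = (-0.1600, 0.1900, 0.1300)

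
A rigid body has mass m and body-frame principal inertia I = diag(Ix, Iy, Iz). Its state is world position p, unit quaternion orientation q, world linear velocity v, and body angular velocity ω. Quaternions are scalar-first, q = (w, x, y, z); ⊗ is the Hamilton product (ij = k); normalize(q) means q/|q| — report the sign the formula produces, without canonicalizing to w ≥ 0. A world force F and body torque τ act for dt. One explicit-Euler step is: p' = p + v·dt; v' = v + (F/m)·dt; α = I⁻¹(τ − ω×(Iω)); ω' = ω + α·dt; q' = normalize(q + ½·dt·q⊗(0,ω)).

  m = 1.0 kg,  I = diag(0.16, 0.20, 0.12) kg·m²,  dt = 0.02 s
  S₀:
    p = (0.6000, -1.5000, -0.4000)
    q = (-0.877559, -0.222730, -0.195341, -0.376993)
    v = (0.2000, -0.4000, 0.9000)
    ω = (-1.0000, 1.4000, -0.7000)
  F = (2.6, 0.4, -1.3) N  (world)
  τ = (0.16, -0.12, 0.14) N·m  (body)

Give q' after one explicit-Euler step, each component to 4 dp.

q' = (-0.8795, -0.2073, -0.2054, -0.3759)

q⊗(0,ω) = (-0.2131477, 1.5420879, -1.0075006, 0.1071283)
updated quaternion q' = (-0.8795, -0.2073, -0.2054, -0.3759)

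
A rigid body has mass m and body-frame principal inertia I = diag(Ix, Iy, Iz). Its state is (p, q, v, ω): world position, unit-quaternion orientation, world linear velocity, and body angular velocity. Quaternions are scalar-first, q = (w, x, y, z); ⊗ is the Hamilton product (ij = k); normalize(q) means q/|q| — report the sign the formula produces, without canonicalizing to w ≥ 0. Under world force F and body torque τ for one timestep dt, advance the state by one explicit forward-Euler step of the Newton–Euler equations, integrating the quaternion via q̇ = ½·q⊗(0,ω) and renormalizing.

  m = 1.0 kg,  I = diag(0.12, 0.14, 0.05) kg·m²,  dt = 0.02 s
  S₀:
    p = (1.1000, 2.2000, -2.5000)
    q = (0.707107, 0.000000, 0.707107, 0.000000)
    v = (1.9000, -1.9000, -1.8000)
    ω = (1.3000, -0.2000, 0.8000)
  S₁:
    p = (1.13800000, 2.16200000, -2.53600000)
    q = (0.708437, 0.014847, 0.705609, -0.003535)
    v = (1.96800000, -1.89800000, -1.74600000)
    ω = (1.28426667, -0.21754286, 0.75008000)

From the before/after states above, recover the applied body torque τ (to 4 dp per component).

τ = (-0.0800, -0.0500, -0.1300)

ω₁ − ω₀ = (-0.01573333, -0.01754286, -0.04992000)
applied torque τ = (-0.0800, -0.0500, -0.1300)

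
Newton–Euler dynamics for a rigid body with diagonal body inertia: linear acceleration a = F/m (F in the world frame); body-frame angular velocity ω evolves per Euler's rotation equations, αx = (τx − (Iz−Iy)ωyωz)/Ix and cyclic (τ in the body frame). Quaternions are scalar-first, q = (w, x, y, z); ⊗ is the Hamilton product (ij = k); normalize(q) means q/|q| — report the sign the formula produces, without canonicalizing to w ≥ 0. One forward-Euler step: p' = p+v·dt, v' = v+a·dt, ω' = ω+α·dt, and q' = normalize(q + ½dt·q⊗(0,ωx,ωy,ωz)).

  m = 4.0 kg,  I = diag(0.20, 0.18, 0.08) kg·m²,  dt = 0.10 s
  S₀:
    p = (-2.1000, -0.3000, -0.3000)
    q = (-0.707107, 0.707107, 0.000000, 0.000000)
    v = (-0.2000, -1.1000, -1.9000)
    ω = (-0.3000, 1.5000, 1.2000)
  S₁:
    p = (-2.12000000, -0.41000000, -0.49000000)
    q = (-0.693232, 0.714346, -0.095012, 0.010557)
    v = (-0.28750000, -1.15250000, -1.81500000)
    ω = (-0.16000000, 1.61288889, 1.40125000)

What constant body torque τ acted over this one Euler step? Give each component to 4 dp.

ω₁ − ω₀ = (0.14000000, 0.11288889, 0.20125000)
precession coupling = (-0.1800, -0.0432, 0.0090)
applied torque τ = (0.1000, 0.1600, 0.1700)

τ = (0.1000, 0.1600, 0.1700)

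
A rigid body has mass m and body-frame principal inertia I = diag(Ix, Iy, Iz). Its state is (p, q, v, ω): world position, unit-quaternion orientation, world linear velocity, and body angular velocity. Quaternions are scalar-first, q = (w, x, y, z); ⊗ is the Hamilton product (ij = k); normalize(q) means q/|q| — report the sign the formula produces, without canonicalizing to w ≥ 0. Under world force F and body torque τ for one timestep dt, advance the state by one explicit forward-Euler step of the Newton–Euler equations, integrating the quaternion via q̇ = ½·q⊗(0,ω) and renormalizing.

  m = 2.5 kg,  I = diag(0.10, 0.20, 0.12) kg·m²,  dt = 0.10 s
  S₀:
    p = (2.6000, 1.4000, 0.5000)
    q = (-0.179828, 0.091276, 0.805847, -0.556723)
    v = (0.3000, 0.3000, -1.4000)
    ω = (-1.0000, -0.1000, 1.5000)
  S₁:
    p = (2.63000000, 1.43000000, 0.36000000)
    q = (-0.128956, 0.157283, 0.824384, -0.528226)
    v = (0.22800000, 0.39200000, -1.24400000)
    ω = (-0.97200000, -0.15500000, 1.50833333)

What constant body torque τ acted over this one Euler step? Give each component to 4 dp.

τ = (0.0400, -0.0800, 0.0200)

rate change Δω = (0.02800000, -0.05500000, 0.00833333)
gyro term ω₀×Iω₀ = (0.0120, 0.0300, 0.0100)
applied torque τ = (0.0400, -0.0800, 0.0200)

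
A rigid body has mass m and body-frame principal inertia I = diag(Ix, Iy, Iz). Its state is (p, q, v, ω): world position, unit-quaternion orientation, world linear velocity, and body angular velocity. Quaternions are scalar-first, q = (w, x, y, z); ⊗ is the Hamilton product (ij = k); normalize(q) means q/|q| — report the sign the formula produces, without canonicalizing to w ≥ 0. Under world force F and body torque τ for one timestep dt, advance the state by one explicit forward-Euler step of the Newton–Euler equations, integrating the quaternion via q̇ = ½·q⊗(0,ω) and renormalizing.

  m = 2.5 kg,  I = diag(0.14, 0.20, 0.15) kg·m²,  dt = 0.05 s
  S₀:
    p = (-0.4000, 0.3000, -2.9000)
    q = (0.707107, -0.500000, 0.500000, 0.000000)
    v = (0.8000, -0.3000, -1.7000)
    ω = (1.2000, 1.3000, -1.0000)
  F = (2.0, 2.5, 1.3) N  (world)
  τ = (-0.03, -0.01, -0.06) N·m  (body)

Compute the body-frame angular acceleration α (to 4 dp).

α = (-0.6786, -0.1100, -1.0240)

gyro term ω×Iω = (0.0650, 0.0120, 0.0936)
angular accel α = (-0.6786, -0.1100, -1.0240)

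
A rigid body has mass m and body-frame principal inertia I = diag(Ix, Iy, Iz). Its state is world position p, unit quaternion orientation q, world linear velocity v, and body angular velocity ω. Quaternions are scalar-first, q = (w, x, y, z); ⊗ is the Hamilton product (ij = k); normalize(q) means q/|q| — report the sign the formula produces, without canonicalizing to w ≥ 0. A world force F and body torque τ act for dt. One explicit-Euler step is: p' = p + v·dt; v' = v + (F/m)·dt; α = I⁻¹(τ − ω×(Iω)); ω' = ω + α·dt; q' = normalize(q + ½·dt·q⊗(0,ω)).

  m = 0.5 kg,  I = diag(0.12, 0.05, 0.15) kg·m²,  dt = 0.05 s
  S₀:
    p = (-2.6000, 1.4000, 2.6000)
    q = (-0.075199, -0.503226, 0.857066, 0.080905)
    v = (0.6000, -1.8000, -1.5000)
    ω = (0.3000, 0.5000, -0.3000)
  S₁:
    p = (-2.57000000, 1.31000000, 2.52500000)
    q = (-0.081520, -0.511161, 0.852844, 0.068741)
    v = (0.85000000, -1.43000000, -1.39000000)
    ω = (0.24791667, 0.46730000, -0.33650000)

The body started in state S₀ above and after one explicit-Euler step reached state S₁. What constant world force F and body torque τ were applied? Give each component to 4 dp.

F = (2.5000, 3.7000, 1.1000)
τ = (-0.1400, -0.0300, -0.1200)

Δv = v₁−v₀ = (0.25000000, 0.37000000, 0.11000000)
F = m·Δv/dt = (2.5000, 3.7000, 1.1000)
ω₁ − ω₀ = (-0.05208333, -0.03270000, -0.03650000)
precession coupling = (-0.0150, 0.0027, -0.0105)
applied torque τ = (-0.1400, -0.0300, -0.1200)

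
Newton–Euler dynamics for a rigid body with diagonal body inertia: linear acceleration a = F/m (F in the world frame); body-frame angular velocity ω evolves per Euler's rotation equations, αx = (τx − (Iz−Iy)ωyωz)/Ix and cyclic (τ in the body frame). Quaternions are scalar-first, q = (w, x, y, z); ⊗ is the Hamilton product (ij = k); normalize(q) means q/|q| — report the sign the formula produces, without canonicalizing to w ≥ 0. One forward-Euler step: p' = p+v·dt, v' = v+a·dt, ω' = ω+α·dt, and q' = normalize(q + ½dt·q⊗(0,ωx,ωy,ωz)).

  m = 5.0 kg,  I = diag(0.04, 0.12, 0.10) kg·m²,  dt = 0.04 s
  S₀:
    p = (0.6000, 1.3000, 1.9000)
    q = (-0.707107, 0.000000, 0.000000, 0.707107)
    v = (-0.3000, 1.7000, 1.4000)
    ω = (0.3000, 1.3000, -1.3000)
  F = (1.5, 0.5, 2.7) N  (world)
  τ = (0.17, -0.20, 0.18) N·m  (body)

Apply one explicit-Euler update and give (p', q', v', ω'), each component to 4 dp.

p' = (0.5880, 1.3680, 1.9560)
q' = (-0.6882, -0.0226, -0.0141, 0.7250)
v' = (-0.2880, 1.7040, 1.4216)
ω' = (0.4362, 1.2255, -1.2405)

gyro term ω×Iω = (0.0338, 0.0234, 0.0312)
α = I⁻¹(τ − ω×Iω) = (3.4050, -1.8617, 1.4880)
ω + α·dt = (0.4362, 1.2255, -1.2405)
q⊗(0,ω) = (0.9192391, -1.1313712, -0.7071070, 0.9192391)
updated quaternion q' = (-0.6882, -0.0226, -0.0141, 0.7250)
linear accel F/m = (0.3000, 0.1000, 0.5400)
p + v·dt = (0.5880, 1.3680, 1.9560)
v + (F/m)dt = (-0.2880, 1.7040, 1.4216)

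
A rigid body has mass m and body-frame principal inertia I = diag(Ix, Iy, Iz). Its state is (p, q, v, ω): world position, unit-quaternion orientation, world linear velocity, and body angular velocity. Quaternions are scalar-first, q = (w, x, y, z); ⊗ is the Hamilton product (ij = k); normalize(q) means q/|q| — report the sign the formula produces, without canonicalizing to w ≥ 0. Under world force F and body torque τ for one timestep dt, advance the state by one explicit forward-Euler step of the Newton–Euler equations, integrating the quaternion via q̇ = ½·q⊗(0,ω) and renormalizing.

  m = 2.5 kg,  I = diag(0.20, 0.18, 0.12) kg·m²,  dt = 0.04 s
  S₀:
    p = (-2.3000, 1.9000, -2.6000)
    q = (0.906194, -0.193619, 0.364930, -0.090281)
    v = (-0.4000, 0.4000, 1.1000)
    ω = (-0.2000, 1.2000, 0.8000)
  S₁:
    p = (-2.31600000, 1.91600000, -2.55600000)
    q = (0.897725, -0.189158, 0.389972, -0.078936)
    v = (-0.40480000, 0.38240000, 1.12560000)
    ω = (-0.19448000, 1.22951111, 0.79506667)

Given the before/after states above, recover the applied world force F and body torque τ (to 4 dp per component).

Δv = v₁−v₀ = (-0.00480000, -0.01760000, 0.02560000)
m·(v₁−v₀)/dt = (-0.3000, -1.1000, 1.6000)
rate change Δω = (0.00552000, 0.02951111, -0.00493333)
I·α + gyro = (-0.0300, 0.1200, -0.0100)

F = (-0.3000, -1.1000, 1.6000)
τ = (-0.0300, 0.1200, -0.0100)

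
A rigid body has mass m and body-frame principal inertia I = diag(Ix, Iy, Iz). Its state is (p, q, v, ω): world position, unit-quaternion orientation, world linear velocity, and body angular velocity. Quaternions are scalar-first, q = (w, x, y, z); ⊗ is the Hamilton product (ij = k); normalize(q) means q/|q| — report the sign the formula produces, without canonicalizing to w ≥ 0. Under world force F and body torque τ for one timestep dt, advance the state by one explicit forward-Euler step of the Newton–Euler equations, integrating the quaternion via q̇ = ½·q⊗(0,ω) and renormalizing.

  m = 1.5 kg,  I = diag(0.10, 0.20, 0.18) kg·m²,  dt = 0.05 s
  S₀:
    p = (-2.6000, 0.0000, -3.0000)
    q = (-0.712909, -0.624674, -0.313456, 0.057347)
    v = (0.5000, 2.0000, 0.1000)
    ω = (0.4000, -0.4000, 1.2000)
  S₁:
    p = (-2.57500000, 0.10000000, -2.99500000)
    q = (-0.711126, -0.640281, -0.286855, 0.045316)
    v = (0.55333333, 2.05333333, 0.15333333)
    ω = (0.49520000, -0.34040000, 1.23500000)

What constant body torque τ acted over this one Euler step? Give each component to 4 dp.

τ = (0.2000, 0.2000, 0.1100)

rate change Δω = (0.09520000, 0.05960000, 0.03500000)
I·α + gyro = (0.2000, 0.2000, 0.1100)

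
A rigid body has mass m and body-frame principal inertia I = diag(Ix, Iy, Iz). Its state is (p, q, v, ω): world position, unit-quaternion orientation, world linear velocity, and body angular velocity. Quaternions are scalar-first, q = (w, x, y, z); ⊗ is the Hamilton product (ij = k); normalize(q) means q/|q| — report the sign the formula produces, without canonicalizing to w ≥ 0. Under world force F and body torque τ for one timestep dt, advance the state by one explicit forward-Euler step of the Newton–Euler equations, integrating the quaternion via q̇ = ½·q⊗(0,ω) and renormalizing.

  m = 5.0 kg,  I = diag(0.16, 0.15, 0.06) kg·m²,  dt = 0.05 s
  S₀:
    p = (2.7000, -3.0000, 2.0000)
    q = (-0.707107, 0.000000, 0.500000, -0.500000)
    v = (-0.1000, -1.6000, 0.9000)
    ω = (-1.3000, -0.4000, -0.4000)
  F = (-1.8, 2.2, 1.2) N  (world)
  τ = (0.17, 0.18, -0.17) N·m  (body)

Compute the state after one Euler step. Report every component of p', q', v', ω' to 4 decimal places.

p' = (2.6950, -3.0800, 2.0450)
q' = (-0.7067, 0.0130, 0.5230, -0.4764)
v' = (-0.1180, -1.5780, 0.9120)
ω' = (-1.2424, -0.3573, -0.5373)

a = F/m = (-0.3600, 0.4400, 0.2400)
new position p' = (2.6950, -3.0800, 2.0450)
v + (F/m)dt = (-0.1180, -1.5780, 0.9120)
gyro term ω×Iω = (-0.0144, 0.0520, -0.0052)
angular accel α = (1.1525, 0.8533, -2.7467)
ω + α·dt = (-1.2424, -0.3573, -0.5373)
q⊗(0,ω) = (0.0000000, 0.5192391, 0.9328428, 0.9328428)
q + ½dt·q⊗(0,ω), renormalized = (-0.7067, 0.0130, 0.5230, -0.4764)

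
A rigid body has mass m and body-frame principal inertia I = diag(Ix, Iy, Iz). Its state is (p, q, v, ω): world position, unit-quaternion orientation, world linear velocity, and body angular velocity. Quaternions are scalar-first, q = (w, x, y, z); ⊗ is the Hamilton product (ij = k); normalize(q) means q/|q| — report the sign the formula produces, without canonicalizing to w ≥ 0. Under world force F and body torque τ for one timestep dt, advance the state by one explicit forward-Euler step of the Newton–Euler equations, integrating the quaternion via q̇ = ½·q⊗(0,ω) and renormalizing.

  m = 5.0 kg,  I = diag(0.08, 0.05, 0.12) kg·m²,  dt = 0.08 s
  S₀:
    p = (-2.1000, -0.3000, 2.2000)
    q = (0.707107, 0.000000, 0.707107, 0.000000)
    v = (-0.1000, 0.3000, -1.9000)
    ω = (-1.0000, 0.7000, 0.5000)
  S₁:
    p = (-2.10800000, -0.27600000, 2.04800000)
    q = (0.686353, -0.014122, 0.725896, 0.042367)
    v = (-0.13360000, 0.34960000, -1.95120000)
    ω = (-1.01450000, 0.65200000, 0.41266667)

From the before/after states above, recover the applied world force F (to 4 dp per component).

F = (-2.1000, 3.1000, -3.2000)

velocity change Δv = (-0.03360000, 0.04960000, -0.05120000)
applied force F = (-2.1000, 3.1000, -3.2000)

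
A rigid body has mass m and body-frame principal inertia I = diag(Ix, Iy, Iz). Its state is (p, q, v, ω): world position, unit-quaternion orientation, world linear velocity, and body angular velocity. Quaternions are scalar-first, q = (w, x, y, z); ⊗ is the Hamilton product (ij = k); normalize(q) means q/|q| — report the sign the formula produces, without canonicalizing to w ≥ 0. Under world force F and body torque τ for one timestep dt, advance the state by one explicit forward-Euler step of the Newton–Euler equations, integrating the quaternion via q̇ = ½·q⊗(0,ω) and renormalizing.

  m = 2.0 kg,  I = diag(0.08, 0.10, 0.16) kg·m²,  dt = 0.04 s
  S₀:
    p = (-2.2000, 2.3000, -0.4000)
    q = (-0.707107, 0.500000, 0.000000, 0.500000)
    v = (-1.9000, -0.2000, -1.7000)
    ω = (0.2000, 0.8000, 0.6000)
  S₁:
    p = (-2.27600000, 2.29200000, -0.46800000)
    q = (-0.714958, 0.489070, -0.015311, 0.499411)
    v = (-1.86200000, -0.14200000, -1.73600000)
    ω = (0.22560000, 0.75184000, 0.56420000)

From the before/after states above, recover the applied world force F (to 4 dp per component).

v₁ − v₀ = (0.03800000, 0.05800000, -0.03600000)
F = m·Δv/dt = (1.9000, 2.9000, -1.8000)

F = (1.9000, 2.9000, -1.8000)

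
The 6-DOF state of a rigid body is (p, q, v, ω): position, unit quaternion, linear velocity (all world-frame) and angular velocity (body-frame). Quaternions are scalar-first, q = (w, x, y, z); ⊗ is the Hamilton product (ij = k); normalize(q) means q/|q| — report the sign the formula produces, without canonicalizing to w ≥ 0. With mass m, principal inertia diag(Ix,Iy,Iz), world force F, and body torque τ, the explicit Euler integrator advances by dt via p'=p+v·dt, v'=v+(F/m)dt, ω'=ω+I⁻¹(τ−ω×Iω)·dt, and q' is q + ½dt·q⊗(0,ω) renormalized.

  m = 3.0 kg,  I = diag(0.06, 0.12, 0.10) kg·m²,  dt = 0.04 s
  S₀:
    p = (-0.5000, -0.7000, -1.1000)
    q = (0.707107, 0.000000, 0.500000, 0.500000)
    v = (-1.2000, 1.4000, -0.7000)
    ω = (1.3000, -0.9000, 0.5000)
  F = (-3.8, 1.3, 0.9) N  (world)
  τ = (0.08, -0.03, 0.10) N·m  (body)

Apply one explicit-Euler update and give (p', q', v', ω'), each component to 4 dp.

a = F/m = (-1.2667, 0.4333, 0.3000)
new position p' = (-0.5480, -0.6440, -1.1280)
v + (F/m)dt = (-1.2507, 1.4173, -0.6880)
angular accel α = (1.1833, -0.0333, 1.7020)
ω + α·dt = (1.3473, -0.9013, 0.5681)
2q̇ = q⊗(0,ω) = (0.2000000, 1.6192391, 0.0136037, -0.2964465)
updated quaternion q' = (0.7107, 0.0324, 0.5000, 0.4938)

p' = (-0.5480, -0.6440, -1.1280)
q' = (0.7107, 0.0324, 0.5000, 0.4938)
v' = (-1.2507, 1.4173, -0.6880)
ω' = (1.3473, -0.9013, 0.5681)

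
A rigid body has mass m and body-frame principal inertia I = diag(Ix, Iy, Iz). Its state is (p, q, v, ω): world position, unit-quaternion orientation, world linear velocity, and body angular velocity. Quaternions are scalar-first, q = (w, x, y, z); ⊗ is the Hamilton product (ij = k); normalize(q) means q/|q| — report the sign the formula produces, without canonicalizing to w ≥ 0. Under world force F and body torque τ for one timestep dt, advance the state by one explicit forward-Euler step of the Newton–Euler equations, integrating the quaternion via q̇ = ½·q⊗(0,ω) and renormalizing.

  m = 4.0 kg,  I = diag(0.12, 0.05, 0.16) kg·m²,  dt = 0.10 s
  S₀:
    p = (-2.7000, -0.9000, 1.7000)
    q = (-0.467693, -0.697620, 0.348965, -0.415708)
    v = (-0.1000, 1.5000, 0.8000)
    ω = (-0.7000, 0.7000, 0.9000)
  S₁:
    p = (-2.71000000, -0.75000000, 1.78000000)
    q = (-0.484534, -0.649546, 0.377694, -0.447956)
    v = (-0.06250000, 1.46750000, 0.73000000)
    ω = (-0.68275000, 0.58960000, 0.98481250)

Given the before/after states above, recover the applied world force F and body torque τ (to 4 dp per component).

F = (1.5000, -1.3000, -2.8000)
τ = (0.0900, -0.0300, 0.1700)

Δω = ω₁−ω₀ = (0.01725000, -0.11040000, 0.08481250)
precession coupling = (0.0693, 0.0252, 0.0343)
τ = I·(Δω/dt) + ω₀×(Iω₀) = (0.0900, -0.0300, 0.1700)
Δv = v₁−v₀ = (0.03750000, -0.03250000, -0.07000000)
F = m·Δv/dt = (1.5000, -1.3000, -2.8000)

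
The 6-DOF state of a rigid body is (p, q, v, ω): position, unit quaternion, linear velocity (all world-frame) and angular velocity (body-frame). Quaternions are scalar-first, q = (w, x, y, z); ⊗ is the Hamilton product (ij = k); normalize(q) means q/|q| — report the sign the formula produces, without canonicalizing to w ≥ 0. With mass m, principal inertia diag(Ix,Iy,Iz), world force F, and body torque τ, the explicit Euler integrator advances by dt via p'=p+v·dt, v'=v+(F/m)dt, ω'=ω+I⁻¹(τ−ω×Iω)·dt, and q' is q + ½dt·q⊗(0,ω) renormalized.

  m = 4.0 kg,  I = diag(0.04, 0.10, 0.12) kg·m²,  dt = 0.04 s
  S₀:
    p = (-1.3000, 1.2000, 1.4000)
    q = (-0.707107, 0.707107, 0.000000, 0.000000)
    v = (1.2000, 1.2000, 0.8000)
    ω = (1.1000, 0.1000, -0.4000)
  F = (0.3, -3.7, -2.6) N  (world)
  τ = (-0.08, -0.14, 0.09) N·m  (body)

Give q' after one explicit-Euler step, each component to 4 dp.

2q̇ = q⊗(0,ω) = (-0.7778177, -0.7778177, 0.2121321, 0.3535535)
q + ½dt·q⊗(0,ω), renormalized = (-0.7225, 0.6914, 0.0042, 0.0071)

q' = (-0.7225, 0.6914, 0.0042, 0.0071)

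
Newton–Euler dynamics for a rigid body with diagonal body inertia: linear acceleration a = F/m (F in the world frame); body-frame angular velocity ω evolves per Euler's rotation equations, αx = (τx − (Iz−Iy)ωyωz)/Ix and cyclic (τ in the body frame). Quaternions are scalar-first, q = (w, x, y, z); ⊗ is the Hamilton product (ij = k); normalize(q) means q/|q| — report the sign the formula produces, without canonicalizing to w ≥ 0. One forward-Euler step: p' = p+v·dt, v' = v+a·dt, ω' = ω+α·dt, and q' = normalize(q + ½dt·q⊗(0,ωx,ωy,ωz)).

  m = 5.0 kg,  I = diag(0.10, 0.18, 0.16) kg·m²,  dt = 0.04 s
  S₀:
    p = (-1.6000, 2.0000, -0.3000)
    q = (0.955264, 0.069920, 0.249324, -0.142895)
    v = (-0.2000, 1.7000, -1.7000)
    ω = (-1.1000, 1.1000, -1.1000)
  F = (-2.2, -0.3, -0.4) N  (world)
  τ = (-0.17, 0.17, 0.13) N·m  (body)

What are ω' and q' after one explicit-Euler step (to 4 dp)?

ω' = (-1.1777, 1.1539, -1.0433)
q' = (0.9475, 0.0465, 0.2748, -0.1568)

angular accel α = (-1.9420, 1.3478, 1.4175)
ω + α·dt = (-1.1777, 1.1539, -1.0433)
Hamilton product q⊗(0,ω) = (-0.3545289, -1.1678623, 1.2848869, -0.6996220)
q' = normalize(q + ½dt·q⊗(0,ω)) = (0.9475, 0.0465, 0.2748, -0.1568)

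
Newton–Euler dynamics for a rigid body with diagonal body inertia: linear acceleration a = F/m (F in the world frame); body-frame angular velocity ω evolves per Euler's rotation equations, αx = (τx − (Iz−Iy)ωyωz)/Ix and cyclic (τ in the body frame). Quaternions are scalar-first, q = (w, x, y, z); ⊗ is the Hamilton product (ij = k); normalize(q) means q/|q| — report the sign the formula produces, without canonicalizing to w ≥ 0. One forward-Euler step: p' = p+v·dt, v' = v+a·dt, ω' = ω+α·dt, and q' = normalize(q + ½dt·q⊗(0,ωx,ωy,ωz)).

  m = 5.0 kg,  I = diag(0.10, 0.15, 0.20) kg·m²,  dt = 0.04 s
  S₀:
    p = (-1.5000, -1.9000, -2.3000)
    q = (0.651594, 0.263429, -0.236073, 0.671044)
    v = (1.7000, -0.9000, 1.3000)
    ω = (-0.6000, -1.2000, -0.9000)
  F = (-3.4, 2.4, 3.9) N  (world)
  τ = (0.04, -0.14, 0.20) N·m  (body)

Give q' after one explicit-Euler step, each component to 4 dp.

q⊗(0,ω) = (0.4787094, 0.6267621, -0.9474531, -1.0441932)
q' = normalize(q + ½dt·q⊗(0,ω)) = (0.6608, 0.2758, -0.2549, 0.6498)

q' = (0.6608, 0.2758, -0.2549, 0.6498)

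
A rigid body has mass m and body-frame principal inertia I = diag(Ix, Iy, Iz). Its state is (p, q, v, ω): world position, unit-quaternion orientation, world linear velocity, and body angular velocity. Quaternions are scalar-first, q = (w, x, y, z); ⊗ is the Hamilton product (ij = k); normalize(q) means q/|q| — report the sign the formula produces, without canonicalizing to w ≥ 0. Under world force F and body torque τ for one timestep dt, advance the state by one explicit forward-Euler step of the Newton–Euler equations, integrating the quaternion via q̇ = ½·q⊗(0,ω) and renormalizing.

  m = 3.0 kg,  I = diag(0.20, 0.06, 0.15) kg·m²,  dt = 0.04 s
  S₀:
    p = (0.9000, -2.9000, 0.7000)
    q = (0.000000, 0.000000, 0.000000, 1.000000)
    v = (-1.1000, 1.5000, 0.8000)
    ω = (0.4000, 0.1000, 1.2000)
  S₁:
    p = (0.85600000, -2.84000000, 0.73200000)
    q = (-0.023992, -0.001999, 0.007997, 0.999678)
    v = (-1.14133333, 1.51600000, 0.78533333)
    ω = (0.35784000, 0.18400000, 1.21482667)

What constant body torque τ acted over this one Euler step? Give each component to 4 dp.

rate change Δω = (-0.04216000, 0.08400000, 0.01482667)
τ = I·(Δω/dt) + ω₀×(Iω₀) = (-0.2000, 0.1500, 0.0500)

τ = (-0.2000, 0.1500, 0.0500)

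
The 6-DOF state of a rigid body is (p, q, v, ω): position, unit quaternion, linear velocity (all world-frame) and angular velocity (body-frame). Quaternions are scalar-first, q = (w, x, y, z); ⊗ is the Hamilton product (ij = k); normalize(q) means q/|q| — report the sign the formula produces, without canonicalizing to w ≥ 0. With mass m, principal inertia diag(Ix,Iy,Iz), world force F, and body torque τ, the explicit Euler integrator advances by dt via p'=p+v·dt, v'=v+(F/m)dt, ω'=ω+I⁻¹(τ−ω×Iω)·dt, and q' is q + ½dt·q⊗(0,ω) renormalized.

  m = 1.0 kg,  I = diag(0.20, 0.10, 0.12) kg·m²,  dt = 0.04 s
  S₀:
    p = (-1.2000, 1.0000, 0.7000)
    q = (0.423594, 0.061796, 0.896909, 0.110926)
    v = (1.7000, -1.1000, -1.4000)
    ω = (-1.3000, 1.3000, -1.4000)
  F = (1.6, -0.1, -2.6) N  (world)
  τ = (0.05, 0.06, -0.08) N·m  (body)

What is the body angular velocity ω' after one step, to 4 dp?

ω' = (-1.2827, 1.2658, -1.4830)

ω×(Iω) gyroscopic = (-0.0364, 0.1456, 0.1690)
(τ − ω×Iω)/I = (0.4320, -0.8560, -2.0750)
new body rate ω' = (-1.2827, 1.2658, -1.4830)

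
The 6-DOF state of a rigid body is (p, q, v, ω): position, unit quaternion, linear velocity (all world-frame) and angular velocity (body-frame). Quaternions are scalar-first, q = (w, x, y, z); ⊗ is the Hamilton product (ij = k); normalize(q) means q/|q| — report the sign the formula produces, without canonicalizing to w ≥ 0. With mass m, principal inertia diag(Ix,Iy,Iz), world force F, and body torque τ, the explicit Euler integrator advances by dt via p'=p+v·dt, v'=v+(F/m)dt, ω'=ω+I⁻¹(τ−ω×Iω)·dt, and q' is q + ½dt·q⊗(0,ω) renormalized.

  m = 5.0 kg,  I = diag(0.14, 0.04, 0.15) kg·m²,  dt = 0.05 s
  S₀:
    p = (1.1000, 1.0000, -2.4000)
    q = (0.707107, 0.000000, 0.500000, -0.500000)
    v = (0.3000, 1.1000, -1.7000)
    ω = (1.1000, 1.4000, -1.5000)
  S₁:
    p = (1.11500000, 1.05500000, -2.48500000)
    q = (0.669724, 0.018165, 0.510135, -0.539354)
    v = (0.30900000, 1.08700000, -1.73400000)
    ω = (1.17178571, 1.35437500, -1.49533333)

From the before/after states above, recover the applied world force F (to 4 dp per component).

Δv = v₁−v₀ = (0.00900000, -0.01300000, -0.03400000)
applied force F = (0.9000, -1.3000, -3.4000)

F = (0.9000, -1.3000, -3.4000)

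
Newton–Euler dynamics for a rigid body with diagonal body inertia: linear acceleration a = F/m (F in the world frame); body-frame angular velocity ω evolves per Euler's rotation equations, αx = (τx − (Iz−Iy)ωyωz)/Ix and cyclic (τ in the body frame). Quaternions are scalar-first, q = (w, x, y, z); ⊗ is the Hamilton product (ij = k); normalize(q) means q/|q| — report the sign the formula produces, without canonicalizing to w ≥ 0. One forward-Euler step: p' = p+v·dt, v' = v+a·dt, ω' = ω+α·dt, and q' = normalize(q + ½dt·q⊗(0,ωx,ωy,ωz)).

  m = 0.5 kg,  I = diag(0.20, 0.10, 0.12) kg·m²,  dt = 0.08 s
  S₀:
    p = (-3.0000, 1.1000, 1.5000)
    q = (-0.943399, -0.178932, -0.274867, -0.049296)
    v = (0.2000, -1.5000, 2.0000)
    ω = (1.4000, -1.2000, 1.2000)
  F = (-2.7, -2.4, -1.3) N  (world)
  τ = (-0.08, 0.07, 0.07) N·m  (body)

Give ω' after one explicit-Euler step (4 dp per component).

(τ − ω×Iω)/I = (-0.2560, -0.6440, -0.8167)
ω + α·dt = (1.3795, -1.2515, 1.1347)

ω' = (1.3795, -1.2515, 1.1347)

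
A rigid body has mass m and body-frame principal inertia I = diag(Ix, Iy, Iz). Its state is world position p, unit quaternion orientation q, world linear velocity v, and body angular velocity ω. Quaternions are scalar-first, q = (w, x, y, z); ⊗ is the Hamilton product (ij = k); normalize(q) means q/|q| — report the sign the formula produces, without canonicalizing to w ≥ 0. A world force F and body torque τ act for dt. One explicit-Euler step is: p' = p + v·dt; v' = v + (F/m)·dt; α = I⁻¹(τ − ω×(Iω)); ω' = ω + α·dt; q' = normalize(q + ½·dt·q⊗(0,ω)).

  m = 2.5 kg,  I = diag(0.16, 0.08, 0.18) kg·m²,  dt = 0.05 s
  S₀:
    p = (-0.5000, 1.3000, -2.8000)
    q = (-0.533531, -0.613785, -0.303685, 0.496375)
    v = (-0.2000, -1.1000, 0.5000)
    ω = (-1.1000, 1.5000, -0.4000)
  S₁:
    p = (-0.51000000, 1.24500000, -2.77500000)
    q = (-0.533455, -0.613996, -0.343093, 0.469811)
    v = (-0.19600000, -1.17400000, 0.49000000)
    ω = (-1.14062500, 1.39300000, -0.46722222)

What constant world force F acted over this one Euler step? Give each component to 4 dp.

F = (0.2000, -3.7000, -0.5000)

velocity change Δv = (0.00400000, -0.07400000, -0.01000000)
applied force F = (0.2000, -3.7000, -0.5000)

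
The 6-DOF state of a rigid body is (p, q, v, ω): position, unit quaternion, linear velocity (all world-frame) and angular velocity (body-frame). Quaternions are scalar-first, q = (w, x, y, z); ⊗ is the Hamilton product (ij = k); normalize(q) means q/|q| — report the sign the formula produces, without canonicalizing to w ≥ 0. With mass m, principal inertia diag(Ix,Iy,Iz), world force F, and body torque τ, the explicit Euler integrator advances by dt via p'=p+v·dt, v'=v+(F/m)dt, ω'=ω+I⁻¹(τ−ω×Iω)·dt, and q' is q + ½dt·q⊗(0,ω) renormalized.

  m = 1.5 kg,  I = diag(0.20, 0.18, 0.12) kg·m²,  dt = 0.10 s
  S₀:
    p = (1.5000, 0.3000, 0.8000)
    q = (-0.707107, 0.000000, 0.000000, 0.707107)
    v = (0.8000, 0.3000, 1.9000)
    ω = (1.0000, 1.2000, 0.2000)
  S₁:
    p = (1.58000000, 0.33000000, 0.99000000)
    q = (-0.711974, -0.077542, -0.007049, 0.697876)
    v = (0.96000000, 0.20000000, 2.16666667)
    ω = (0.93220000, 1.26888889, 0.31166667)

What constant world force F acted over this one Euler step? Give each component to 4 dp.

F = (2.4000, -1.5000, 4.0000)

Δv = v₁−v₀ = (0.16000000, -0.10000000, 0.26666667)
applied force F = (2.4000, -1.5000, 4.0000)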